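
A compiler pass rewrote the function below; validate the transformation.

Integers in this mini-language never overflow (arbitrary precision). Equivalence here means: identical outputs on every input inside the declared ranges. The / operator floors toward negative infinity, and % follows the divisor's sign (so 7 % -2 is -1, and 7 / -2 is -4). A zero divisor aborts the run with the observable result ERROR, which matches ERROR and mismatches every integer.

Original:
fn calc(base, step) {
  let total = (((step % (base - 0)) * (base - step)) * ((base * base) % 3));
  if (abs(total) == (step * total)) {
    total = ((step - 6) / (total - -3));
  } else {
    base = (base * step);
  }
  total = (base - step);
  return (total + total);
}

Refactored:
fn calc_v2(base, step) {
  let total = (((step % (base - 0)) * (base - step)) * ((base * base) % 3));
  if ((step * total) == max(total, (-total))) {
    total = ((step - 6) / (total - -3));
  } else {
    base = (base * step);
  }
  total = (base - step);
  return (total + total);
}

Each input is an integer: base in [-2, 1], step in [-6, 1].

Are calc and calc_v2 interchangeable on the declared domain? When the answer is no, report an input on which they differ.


Changes here: min/max/abs usage differs; the full 32-point sweep finds no disagreement.
verdict: equivalent


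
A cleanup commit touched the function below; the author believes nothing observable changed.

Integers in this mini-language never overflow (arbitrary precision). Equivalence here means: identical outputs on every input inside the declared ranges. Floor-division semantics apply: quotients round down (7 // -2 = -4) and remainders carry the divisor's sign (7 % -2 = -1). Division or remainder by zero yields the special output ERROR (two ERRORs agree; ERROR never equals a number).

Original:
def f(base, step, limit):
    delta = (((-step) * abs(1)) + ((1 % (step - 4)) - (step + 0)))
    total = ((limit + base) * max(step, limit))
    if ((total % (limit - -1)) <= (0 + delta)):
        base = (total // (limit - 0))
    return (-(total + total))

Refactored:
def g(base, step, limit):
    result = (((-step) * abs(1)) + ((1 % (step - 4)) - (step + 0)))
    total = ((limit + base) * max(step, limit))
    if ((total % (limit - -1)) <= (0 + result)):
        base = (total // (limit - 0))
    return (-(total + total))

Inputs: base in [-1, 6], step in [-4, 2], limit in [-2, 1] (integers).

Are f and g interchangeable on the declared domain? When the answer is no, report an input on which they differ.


Although local variable names differ, 224/224 inputs agree.
verdict: equivalent


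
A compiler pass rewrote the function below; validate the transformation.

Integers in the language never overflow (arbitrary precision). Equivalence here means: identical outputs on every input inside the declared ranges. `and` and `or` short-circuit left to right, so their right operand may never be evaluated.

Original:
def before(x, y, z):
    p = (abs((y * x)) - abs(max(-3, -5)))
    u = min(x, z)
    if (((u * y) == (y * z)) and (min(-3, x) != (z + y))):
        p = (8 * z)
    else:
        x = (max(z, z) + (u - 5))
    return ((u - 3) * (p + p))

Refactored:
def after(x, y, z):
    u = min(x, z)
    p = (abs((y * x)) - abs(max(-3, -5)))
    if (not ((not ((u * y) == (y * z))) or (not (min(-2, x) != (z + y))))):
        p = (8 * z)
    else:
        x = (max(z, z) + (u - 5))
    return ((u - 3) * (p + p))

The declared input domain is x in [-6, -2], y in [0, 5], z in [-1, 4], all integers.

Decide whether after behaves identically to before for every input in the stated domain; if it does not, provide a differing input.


Equivalent. The one real change (`-3` became `-2`) has no effect anywhere in the declared ranges.
Sweeping the whole domain (180 inputs) finds no disagreement.
One worked example (x=-3, y=2, z=2) — before: p = 3; u = -3; (((u * y) == (y * z)) and (min(-3, x) != (z + y))) -> false; x = -6; return -36; after: u = -3; p = 3; (not ((not ((u * y) == (y * z))) or (not (min(-2, x) != (z + y))))) -> false; x = -6; return -36; agreement on -36.
verdict: equivalent


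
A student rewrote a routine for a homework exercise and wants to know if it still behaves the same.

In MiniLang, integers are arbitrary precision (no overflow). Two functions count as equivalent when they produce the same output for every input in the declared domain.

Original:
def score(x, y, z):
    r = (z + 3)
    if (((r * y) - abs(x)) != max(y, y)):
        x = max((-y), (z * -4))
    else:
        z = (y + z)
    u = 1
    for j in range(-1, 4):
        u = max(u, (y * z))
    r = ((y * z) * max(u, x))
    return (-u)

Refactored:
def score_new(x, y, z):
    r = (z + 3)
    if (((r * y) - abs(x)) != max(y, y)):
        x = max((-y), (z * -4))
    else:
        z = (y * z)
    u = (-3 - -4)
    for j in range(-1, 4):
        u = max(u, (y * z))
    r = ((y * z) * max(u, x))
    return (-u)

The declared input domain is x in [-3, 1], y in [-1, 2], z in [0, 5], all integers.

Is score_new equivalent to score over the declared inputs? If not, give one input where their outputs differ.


x=-3, y=1, z=1 yields -2 from score but -1 from score_new.
verdict: not equivalent; witness: x=-3, y=1, z=1


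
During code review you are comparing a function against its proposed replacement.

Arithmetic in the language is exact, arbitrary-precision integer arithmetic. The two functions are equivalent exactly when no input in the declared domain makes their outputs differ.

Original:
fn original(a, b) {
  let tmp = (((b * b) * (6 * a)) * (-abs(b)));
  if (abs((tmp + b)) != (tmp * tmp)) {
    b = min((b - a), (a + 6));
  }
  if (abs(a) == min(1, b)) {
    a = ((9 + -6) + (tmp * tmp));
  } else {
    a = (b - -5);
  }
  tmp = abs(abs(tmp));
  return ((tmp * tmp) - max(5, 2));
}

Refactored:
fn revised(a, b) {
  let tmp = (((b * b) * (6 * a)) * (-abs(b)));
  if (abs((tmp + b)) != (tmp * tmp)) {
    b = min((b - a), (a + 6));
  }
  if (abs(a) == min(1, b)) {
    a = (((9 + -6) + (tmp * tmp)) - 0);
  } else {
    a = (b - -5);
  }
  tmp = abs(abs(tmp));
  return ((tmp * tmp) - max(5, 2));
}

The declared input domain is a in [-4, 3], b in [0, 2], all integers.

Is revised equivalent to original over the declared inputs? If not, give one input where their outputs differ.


The two versions differ — the changes include arithmetic usage differs, and constant usage differs.
Spot check at a=2, b=0 — original: tmp=0, then (abs((tmp + b)) != (tmp * tmp)) is false, then (abs(a) == min(1, b)) is false, then a=5, then tmp=0, then returns -5. revised: tmp=0, then (abs((tmp + b)) != (tmp * tmp)) is false, then (abs(a) == min(1, b)) is false, then a=5, then tmp=0, then returns -5. Both give -5.
An exhaustive pass over the 24 declared inputs shows identical outputs.
verdict: equivalent


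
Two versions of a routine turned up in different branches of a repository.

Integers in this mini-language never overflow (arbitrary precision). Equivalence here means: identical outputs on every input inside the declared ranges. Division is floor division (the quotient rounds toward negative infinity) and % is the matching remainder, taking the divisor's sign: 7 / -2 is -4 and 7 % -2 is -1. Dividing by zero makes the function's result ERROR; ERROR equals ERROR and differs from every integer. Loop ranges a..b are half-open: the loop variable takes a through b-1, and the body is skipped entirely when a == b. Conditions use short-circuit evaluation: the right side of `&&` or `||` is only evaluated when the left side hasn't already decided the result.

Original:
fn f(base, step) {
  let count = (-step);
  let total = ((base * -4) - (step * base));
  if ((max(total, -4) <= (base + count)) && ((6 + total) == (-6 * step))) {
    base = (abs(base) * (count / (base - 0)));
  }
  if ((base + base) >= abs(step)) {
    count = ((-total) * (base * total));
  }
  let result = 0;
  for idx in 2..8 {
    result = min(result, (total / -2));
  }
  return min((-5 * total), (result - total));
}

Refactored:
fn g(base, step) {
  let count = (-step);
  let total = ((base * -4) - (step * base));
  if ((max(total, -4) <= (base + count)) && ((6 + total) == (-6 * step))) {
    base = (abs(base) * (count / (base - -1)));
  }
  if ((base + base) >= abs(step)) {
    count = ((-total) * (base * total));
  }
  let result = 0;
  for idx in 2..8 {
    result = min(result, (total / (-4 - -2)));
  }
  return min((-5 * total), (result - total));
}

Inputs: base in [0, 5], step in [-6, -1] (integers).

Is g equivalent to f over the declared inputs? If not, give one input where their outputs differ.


Not equivalent: base=0, step=-1 separates them (ERROR vs 0).
f: count = 1; total = 0; ((max(total, -4) <= (base + count)) && ((6 + total) == (-6 * step))) -> true; division by zero -> ERROR
g: count = 1; total = 0; ((max(total, -4) <= (base + count)) && ((6 + total) == (-6 * step))) -> true; base = 0; ((base + base) >= abs(step)) -> false; result = 0; [idx=2]; result = 0; [idx=3]; result = 0; [idx=4]; result = 0; [idx=5]; result = 0; [idx=6]; result = 0; [idx=7]; result = 0; return 0
verdict: not equivalent; witness: base=0, step=-1


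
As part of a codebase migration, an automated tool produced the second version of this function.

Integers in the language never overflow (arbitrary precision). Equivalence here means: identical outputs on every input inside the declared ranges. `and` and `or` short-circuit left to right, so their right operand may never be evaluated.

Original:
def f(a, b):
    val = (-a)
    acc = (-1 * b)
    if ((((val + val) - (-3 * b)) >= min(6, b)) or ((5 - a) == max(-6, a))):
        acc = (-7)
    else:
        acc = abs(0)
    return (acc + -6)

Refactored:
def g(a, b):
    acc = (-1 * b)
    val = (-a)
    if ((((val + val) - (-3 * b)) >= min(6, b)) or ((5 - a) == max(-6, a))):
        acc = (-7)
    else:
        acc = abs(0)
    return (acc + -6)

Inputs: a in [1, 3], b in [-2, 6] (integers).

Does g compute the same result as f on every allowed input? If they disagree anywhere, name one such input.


Equivalent — the differences include same computation, different form, yet no declared input distinguishes the two.
Tracing a=2, b=5: f: val becomes -2; next acc becomes -5; next ((((val + val) - (-3 * b)) >= min(6, b)) or ((5 - a) == max(-6, a))) evaluates to true; next acc becomes -7; next final value -13 | g: acc becomes -5; next val becomes -2; next ((((val + val) - (-3 * b)) >= min(6, b)) or ((5 - a) == max(-6, a))) evaluates to true; next acc becomes -7; next final value -13 — matching result -13.
Every one of the 27 inputs gives matching results.
verdict: equivalent


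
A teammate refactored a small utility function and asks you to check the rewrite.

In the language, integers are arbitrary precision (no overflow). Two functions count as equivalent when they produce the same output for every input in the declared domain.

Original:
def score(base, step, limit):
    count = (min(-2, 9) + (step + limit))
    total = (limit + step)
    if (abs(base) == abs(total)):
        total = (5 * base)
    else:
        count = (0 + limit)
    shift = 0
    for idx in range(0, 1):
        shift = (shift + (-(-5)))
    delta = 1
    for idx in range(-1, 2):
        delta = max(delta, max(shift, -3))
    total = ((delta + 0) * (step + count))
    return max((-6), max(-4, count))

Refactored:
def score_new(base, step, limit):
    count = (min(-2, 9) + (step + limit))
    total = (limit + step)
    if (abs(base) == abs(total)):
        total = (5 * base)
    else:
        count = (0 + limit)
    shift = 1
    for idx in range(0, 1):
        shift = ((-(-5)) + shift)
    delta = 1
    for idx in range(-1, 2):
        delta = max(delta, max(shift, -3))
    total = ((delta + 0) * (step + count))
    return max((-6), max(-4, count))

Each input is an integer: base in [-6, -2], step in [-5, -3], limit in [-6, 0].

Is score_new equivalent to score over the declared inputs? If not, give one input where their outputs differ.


Equivalent. The edit looks behavioral (`0` became `1`), but over these ranges it never changes the outcome.
An exhaustive pass over the 105 declared inputs shows identical outputs.
As a probe, take base=-3, step=-4, limit=0: score runs count becomes -6; next total becomes -4; next (abs(base) == abs(total)) evaluates to false; next count becomes 0; next shift becomes 0; next at idx=0:; next shift becomes 5; next delta becomes 1; next at idx=-1:; next delta becomes 5; next at idx=0:; next delta becomes 5; next at idx=1:; next delta becomes 5; next total becomes -20; next final value 0; score_new runs count becomes -6; next total becomes -4; next (abs(base) == abs(total)) evaluates to false; next count becomes 0; next shift becomes 1; next at idx=0:; next shift becomes 6; next delta becomes 1; next at idx=-1:; next delta becomes 6; next at idx=0:; next delta becomes 6; next at idx=1:; next delta becomes 6; next total becomes -24; next final value 0; both end at 0.
verdict: equivalent


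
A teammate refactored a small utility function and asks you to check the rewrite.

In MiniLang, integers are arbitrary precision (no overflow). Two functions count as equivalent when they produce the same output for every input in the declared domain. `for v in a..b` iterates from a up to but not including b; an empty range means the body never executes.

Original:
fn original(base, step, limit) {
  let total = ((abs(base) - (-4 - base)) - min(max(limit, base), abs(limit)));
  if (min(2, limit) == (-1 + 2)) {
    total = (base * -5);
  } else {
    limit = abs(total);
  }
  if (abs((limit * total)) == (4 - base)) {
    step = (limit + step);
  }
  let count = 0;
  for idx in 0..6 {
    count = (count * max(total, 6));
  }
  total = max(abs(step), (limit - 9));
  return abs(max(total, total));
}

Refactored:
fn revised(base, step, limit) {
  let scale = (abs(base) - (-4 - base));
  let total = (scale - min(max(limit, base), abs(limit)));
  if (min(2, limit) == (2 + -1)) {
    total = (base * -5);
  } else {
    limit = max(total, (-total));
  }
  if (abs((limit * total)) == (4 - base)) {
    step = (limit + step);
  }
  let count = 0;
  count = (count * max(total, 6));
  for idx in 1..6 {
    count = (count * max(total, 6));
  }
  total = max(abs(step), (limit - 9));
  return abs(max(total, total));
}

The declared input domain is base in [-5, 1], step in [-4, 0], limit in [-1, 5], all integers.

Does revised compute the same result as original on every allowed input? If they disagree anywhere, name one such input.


Side by side, the visible changes include: arithmetic usage differs, statement counts differ, constant usage differs, local variable names differ, min/max/abs usage differs, loop structure differs.
As a probe, take base=-5, step=-4, limit=0: original runs total = 4; (min(2, limit) == (-1 + 2)) -> false; limit = 4; (abs((limit * total)) == (4 - base)) -> false; count = 0; [idx=0]; count = 0; [idx=1]; count = 0; [idx=2]; count = 0; [idx=3]; count = 0; [idx=4]; count = 0; [idx=5]; count = 0; total = 4; return 4; revised runs scale = 4; total = 4; (min(2, limit) == (2 + -1)) -> false; limit = 4; (abs((limit * total)) == (4 - base)) -> false; count = 0; count = 0; [idx=1]; count = 0; [idx=2]; count = 0; [idx=3]; count = 0; [idx=4]; count = 0; [idx=5]; count = 0; total = 4; return 4; both end at 4.
Sweeping the whole domain (245 inputs) finds no disagreement.
verdict: equivalent


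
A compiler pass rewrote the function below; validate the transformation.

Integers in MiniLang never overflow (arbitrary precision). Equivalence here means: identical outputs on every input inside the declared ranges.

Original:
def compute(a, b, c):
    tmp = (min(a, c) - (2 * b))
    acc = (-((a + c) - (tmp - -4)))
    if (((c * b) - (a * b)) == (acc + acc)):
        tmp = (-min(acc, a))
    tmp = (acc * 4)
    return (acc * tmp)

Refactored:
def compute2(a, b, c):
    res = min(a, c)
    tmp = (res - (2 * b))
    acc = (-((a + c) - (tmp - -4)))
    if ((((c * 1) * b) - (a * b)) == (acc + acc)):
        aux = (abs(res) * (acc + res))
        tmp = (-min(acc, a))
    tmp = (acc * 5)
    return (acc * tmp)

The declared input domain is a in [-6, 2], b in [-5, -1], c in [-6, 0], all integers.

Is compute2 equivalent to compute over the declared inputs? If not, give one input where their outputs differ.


Run the pair on a=-6, b=-5, c=-6.
compute: tmp = 4; acc = 20; (((c * b) - (a * b)) == (acc + acc)) -> false; tmp = 80; return 1600
compute2: res = -6; tmp = 4; acc = 20; ((((c * 1) * b) - (a * b)) == (acc + acc)) -> false; tmp = 100; return 2000
1600 vs 2000 — the two versions disagree here.
verdict: not equivalent; witness: a=-6, b=-5, c=-6


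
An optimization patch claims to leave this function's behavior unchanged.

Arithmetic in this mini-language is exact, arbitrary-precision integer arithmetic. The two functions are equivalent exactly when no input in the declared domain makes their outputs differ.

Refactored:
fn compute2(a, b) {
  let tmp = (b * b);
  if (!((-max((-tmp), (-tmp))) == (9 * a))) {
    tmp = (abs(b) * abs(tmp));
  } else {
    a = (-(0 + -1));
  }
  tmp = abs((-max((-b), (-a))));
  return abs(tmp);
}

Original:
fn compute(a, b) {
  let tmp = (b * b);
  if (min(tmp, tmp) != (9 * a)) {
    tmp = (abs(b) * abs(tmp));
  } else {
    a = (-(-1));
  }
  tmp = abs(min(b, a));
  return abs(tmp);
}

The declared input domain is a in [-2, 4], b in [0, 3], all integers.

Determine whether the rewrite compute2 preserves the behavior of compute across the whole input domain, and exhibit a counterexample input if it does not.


The two versions differ — the changes include boolean connective usage differs; also comparison usage differs; also constant usage differs; also arithmetic usage differs; also min/max/abs usage differs.
One worked example (a=-2, b=3) — compute: tmp becomes 9; next (min(tmp, tmp) != (9 * a)) evaluates to true; next tmp becomes 27; next tmp becomes 2; next final value 2; compute2: tmp becomes 9; next (!((-max((-tmp), (-tmp))) == (9 * a))) evaluates to true; next tmp becomes 27; next tmp becomes 2; next final value 2; agreement on 2.
An exhaustive pass over the 28 declared inputs shows identical outputs.
verdict: equivalent


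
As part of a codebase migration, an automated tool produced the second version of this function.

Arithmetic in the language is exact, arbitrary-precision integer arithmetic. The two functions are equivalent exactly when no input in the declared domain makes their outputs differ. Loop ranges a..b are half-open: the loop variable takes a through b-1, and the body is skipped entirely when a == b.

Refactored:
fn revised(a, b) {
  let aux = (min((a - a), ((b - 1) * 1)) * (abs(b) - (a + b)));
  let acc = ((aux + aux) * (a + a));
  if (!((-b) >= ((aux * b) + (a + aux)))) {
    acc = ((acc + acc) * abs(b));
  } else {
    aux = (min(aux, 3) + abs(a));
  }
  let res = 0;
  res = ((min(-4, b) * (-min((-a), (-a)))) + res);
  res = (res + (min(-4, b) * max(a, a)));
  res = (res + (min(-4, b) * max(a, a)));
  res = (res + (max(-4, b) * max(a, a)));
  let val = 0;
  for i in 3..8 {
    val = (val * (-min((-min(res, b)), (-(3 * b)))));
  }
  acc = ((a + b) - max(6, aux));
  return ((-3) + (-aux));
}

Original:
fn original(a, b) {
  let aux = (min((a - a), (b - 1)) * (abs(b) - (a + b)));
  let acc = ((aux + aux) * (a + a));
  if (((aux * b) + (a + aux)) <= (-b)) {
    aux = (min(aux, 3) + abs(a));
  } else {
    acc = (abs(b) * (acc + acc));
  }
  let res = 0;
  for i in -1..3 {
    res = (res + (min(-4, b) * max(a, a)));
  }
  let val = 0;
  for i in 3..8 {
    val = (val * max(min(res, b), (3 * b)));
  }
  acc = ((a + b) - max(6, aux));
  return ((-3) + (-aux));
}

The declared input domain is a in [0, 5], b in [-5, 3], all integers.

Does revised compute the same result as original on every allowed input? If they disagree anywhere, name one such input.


Equivalent. The one real change (`min(-4, b)` became `max(-4, b)`) has no effect anywhere in the declared ranges.
An exhaustive pass over the 54 declared inputs shows identical outputs.
One worked example (a=3, b=-4) — original: aux=-25, then acc=-300, then (((aux * b) + (a + aux)) <= (-b)) is false, then acc=-2400, then res=0, then (i=-1), then res=-12, then (i=0), then res=-24, then (i=1), then res=-36, then (i=2), then res=-48, then val=0, then (i=3), then val=0, then (i=4), then val=0, then (i=5), then val=0, then (i=6), then val=0, then (i=7), then val=0, then acc=-7, then returns 22; revised: aux=-25, then acc=-300, then (!((-b) >= ((aux * b) + (a + aux)))) is true, then acc=-2400, then res=0, then res=-12, then res=-24, then res=-36, then res=-48, then val=0, then (i=3), then val=0, then (i=4), then val=0, then (i=5), then val=0, then (i=6), then val=0, then (i=7), then val=0, then acc=-7, then returns 22; agreement on 22.
verdict: equivalent


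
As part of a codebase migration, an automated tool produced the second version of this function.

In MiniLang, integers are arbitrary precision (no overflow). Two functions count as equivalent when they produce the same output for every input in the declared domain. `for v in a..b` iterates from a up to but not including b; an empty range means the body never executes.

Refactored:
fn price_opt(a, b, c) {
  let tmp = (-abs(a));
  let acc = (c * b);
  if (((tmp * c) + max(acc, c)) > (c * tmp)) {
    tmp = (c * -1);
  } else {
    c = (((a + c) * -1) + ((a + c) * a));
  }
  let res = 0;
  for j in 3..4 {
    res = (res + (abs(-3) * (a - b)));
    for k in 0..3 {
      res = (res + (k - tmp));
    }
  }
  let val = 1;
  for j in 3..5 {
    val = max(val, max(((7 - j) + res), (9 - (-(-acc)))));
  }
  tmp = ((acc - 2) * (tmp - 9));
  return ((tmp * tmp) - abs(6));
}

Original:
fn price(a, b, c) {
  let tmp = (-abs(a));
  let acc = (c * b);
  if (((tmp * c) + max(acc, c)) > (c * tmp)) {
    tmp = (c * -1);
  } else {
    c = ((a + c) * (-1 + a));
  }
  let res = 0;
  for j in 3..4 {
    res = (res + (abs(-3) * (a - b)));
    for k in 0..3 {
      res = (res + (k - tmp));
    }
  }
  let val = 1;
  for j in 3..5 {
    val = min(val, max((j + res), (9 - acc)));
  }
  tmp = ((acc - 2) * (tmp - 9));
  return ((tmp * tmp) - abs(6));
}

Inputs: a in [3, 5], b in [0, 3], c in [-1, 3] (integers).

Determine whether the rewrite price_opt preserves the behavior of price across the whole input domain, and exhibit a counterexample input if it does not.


Equivalent. The suspicious-looking change has no observable effect anywhere in the declared ranges.
Checked all 60 inputs in the declared domain: the outputs agree on every one.
As a probe, take a=4, b=3, c=0: price runs tmp := -4 | acc := 0 | (((tmp * c) + max(acc, c)) > (c * tmp)): false | c := 12 | res := 0 | iter j=3: | res := 3 | iter k=0: | res := 7 | iter k=1: | res := 12 | iter k=2: | res := 18 | val := 1 | iter j=3: | val := 1 | iter j=4: | val := 1 | tmp := 26 | result 670; price_opt runs tmp := -4 | acc := 0 | (((tmp * c) + max(acc, c)) > (c * tmp)): false | c := 12 | res := 0 | iter j=3: | res := 3 | iter k=0: | res := 7 | iter k=1: | res := 12 | iter k=2: | res := 18 | val := 1 | iter j=3: | val := 22 | iter j=4: | val := 22 | tmp := 26 | result 670; both end at 670.
verdict: equivalent


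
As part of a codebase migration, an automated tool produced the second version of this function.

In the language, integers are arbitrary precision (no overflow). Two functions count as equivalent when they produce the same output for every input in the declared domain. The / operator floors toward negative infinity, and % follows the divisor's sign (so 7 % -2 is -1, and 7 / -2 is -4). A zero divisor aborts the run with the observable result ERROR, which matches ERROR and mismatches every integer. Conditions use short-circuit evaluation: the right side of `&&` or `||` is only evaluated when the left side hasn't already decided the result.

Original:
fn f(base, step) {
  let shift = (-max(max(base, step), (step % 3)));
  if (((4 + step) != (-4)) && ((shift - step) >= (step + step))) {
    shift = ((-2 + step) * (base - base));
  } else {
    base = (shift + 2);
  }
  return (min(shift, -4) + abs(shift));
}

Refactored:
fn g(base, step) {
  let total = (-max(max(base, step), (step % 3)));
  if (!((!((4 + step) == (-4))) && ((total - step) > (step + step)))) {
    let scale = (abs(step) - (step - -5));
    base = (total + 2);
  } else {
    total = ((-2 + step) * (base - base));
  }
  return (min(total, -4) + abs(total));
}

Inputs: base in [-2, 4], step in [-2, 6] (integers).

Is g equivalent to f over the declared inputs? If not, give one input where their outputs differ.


Try base=3, step=-1.
f: shift = -3; (((4 + step) != (-4)) && ((shift - step) >= (step + step))) -> true; shift = 0; return -4
g: total = -3; (!((!((4 + step) == (-4))) && ((total - step) > (step + step)))) -> true; scale = -3; base = -1; return -1
-4 vs -1 — the two versions disagree here.
verdict: not equivalent; witness: base=3, step=-1


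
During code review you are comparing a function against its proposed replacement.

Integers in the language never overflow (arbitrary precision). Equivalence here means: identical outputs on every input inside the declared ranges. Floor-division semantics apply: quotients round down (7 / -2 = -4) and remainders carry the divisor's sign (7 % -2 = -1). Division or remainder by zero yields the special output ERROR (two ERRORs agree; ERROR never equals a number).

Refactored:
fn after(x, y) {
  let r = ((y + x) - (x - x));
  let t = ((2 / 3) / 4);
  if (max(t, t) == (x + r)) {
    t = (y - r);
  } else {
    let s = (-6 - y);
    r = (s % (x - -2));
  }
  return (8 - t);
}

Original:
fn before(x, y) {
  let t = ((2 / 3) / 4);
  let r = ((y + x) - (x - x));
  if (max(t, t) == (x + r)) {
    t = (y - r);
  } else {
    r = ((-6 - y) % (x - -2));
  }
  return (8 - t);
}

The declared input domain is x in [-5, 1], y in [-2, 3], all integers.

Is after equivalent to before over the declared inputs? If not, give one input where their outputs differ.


Reading the diff, among the changes: local variable names differ; statement counts differ.
As a probe, take x=1, y=2: before runs t = 0; r = 3; (max(t, t) == (x + r)) -> false; r = 1; return 8; after runs r = 3; t = 0; (max(t, t) == (x + r)) -> false; s = -8; r = 1; return 8; both end at 8.
Every one of the 42 inputs gives matching results.
verdict: equivalent


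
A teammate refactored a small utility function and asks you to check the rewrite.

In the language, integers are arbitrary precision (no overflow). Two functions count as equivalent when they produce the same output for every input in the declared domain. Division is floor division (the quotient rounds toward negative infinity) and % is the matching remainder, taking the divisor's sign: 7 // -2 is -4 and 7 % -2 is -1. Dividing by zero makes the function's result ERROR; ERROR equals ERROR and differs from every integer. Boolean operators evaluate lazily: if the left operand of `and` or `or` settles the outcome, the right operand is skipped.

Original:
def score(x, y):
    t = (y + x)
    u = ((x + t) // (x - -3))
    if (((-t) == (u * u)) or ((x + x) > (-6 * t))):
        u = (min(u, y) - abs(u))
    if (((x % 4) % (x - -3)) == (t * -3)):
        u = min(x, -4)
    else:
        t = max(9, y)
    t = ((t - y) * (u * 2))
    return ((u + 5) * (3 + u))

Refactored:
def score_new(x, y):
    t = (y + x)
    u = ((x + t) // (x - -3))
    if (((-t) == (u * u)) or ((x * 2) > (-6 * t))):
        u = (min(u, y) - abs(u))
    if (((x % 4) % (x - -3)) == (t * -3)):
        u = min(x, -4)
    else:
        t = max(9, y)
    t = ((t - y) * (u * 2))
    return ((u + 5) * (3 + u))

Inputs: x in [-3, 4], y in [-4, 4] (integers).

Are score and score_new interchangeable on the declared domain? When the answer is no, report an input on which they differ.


Reading the diff, among the changes: arithmetic usage differs; constant usage differs.
Tracing x=-1, y=-3: score: t=-4, then u=-3, then (((-t) == (u * u)) or ((x + x) > (-6 * t))) is false, then (((x % 4) % (x - -3)) == (t * -3)) is false, then t=9, then t=-72, then returns 0 | score_new: t=-4, then u=-3, then (((-t) == (u * u)) or ((x * 2) > (-6 * t))) is false, then (((x % 4) % (x - -3)) == (t * -3)) is false, then t=9, then t=-72, then returns 0 — matching result 0.
Checked all 72 inputs in the declared domain: the outputs agree on every one.
verdict: equivalent


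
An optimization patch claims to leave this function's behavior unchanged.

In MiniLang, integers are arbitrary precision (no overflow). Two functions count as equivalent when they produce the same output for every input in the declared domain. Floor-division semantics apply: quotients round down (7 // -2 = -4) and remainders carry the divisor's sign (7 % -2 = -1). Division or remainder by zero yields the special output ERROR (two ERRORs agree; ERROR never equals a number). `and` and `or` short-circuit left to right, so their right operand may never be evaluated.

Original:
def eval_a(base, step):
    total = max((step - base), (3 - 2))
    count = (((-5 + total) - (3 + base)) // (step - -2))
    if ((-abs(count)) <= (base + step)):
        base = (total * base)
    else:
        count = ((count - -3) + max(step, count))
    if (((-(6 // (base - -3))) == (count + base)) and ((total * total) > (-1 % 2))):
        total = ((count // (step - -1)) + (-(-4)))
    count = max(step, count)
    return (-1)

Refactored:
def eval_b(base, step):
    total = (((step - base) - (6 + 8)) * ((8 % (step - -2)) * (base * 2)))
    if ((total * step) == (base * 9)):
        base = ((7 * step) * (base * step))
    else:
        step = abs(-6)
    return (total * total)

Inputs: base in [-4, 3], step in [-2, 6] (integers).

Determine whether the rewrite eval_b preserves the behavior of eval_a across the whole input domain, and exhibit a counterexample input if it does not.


Not equivalent: base=-4, step=-1 separates them (-1 vs 0).
eval_a: total=3, then count=-1, then ((-abs(count)) <= (base + step)) is false, then count=1, then (((-(6 // (base - -3))) == (count + base)) and ((total * total) > (-1 % 2))) is false, then count=1, then returns -1
eval_b: total=0, then ((total * step) == (base * 9)) is false, then step=6, then returns 0
verdict: not equivalent; witness: base=-4, step=-1


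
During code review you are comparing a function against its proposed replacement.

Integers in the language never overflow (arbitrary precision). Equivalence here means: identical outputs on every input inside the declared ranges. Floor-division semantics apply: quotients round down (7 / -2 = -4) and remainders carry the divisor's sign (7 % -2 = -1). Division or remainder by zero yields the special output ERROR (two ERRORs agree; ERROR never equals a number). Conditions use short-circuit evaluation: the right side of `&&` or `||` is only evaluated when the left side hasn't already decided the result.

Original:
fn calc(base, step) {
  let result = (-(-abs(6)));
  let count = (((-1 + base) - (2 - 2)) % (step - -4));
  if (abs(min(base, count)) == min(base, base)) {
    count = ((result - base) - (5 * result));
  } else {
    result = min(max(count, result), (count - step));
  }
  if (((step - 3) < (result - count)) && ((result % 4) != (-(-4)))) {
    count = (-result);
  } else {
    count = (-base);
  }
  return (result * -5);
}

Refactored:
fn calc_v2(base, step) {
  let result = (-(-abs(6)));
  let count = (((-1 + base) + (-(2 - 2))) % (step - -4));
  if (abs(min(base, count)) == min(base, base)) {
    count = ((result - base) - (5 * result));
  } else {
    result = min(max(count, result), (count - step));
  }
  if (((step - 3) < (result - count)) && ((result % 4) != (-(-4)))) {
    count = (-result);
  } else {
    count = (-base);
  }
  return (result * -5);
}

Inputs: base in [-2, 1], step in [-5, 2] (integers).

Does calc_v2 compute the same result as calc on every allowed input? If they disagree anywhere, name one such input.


Equivalent — the differences include arithmetic usage differs, yet no declared input distinguishes the two.
As a probe, take base=-1, step=-2: calc runs result := 6 | count := 0 | (abs(min(base, count)) == min(base, base)): false | result := 2 | (((step - 3) < (result - count)) && ((result % 4) != (-(-4)))): true | count := -2 | result -10; calc_v2 runs result := 6 | count := 0 | (abs(min(base, count)) == min(base, base)): false | result := 2 | (((step - 3) < (result - count)) && ((result % 4) != (-(-4)))): true | count := -2 | result -10; both end at -10.
Sweeping the whole domain (32 inputs) finds no disagreement.
verdict: equivalent


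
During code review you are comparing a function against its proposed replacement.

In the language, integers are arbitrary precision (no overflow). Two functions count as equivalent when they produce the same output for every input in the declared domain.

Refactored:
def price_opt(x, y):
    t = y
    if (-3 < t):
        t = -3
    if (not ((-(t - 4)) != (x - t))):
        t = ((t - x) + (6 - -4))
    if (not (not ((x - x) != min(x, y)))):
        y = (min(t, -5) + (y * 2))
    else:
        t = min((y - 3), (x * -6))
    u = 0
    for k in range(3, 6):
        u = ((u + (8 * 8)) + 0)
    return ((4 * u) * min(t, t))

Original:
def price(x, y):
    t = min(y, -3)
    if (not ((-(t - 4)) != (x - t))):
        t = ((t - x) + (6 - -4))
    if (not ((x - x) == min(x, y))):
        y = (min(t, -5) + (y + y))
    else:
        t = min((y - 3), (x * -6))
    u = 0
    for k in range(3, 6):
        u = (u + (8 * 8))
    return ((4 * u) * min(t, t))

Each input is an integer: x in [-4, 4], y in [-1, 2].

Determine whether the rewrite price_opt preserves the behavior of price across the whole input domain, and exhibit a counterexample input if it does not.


Behavior is preserved: although comparison usage differs, and boolean connective usage differs, and min/max/abs usage differs, and constant usage differs, and statement counts differ, and branching structure differs, and arithmetic usage differs, the outputs never diverge.
Tracing x=-3, y=0: price: t = -3; (not ((-(t - 4)) != (x - t))) -> false; (not ((x - x) == min(x, y))) -> true; y = -5; u = 0; [k=3]; u = 64; [k=4]; u = 128; [k=5]; u = 192; return -2304 | price_opt: t = 0; (-3 < t) -> true; t = -3; (not ((-(t - 4)) != (x - t))) -> false; (not (not ((x - x) != min(x, y)))) -> true; y = -5; u = 0; [k=3]; u = 64; [k=4]; u = 128; [k=5]; u = 192; return -2304 — matching result -2304.
An exhaustive pass over the 36 declared inputs shows identical outputs.
verdict: equivalent


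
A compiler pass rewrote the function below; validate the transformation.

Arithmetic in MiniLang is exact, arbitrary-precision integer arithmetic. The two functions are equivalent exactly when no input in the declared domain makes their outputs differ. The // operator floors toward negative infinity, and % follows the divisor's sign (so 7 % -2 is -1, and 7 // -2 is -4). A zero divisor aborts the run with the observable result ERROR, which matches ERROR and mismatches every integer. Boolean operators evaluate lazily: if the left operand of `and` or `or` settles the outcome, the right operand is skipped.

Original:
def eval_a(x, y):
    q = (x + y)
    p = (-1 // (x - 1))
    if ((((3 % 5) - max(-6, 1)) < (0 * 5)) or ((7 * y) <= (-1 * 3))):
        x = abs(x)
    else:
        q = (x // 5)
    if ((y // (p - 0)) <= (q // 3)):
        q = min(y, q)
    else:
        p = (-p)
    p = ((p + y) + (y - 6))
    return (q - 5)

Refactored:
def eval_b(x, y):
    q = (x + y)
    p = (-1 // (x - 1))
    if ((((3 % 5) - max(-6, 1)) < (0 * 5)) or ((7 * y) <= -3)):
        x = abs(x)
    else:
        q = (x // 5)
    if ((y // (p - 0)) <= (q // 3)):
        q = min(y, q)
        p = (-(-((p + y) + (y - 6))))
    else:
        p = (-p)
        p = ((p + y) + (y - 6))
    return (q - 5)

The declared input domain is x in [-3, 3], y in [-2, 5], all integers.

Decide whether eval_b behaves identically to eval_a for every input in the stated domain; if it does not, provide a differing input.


Reading the diff, among the changes: arithmetic usage differs; constant usage differs; statement counts differ.
Spot check at x=-2, y=4 — eval_a: q=2, then p=0, then ((((3 % 5) - max(-6, 1)) < (0 * 5)) or ((7 * y) <= (-1 * 3))) is false, then q=-1, then a zero divisor aborts: ERROR. eval_b: q=2, then p=0, then ((((3 % 5) - max(-6, 1)) < (0 * 5)) or ((7 * y) <= -3)) is false, then q=-1, then a zero divisor aborts: ERROR. Both give ERROR.
Across all 56 domain points the two functions coincide.
verdict: equivalent


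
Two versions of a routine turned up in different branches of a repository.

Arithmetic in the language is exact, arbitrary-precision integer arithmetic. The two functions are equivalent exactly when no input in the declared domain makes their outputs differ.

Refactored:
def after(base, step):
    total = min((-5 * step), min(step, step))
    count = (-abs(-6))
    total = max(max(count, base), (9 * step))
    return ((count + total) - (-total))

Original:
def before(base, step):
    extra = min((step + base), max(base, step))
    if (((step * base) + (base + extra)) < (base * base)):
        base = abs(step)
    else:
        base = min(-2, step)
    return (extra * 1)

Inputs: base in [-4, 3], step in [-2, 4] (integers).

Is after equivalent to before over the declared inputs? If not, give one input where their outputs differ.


Not equivalent: base=-4, step=-2 separates them (-6 vs -14).
before: extra := -6 | (((step * base) + (base + extra)) < (base * base)): true | base := 2 | result -6
after: total := -2 | count := -6 | total := -4 | result -14
verdict: not equivalent; witness: base=-4, step=-2


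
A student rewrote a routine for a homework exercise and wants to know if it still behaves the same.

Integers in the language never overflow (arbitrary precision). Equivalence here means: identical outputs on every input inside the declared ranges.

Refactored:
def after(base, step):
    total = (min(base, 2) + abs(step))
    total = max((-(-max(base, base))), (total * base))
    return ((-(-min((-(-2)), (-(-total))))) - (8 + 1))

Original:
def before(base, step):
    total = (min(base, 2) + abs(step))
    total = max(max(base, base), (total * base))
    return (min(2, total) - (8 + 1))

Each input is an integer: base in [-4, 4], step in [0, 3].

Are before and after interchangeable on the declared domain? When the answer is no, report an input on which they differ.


Comparing the listings, the differences include: same computation, different form.
One worked example (base=-2, step=1) — before: total=-1, then total=2, then returns -7; after: total=-1, then total=2, then returns -7; agreement on -7.
Checked all 36 inputs in the declared domain: the outputs agree on every one.
verdict: equivalent


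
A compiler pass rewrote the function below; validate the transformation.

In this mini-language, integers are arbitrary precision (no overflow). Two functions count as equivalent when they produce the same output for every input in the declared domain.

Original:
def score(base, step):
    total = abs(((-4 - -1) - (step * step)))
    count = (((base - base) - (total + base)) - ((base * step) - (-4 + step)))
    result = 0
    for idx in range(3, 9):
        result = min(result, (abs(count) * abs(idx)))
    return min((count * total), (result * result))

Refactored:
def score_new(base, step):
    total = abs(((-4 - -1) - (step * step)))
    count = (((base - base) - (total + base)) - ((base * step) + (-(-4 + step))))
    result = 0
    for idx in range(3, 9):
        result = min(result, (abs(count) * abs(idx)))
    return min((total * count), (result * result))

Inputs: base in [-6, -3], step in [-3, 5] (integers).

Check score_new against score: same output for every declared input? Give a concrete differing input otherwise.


Changes here: arithmetic usage differs; the full 36-point sweep finds no disagreement.
verdict: equivalent


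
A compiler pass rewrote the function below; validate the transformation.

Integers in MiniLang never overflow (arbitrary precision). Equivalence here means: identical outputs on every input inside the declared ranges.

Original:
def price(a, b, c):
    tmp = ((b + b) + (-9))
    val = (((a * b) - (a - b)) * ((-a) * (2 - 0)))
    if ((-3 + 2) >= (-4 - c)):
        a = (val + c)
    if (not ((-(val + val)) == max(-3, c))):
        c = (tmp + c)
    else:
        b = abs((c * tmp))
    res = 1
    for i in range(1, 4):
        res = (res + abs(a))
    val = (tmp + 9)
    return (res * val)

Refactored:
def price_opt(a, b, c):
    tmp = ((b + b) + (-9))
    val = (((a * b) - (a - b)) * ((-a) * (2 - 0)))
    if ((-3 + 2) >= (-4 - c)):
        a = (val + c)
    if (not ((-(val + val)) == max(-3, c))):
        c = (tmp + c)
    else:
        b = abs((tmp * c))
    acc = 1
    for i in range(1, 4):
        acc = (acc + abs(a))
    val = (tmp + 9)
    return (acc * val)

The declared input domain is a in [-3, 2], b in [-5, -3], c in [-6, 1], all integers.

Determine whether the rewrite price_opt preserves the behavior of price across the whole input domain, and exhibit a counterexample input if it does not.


Equivalent — the differences include local variable names differ, yet no declared input distinguishes the two.
Tracing a=-2, b=-3, c=-2: price: tmp = -15; val = 20; ((-3 + 2) >= (-4 - c)) -> true; a = 18; (not ((-(val + val)) == max(-3, c))) -> true; c = -17; res = 1; [i=1]; res = 19; [i=2]; res = 37; [i=3]; res = 55; val = -6; return -330 | price_opt: tmp = -15; val = 20; ((-3 + 2) >= (-4 - c)) -> true; a = 18; (not ((-(val + val)) == max(-3, c))) -> true; c = -17; acc = 1; [i=1]; acc = 19; [i=2]; acc = 37; [i=3]; acc = 55; val = -6; return -330 — matching result -330.
An exhaustive pass over the 144 declared inputs shows identical outputs.
verdict: equivalent
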